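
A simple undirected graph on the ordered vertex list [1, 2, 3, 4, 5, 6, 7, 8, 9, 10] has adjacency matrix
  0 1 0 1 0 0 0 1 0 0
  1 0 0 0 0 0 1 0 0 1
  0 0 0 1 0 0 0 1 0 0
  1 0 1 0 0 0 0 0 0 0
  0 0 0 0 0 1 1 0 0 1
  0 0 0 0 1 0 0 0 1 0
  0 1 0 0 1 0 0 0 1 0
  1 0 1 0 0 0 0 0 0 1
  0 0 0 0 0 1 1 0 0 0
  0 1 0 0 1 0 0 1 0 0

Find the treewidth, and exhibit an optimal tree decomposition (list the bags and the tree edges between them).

The largest bag has 3 vertices, giving width 2; this decomposition certifies tw(G) ≤ 2. Since 6–9–7–5–6 is a cycle in G, G is not acyclic. Forests are exactly the graphs of treewidth ≤ 1, so tw(G) ≥ 2. Therefore the treewidth is 2.

Treewidth 2.
Bags: B1 = {5, 6, 9}  B2 = {5, 7, 9}  B3 = {5, 7, 10}  B4 = {2, 7, 10}  B5 = {2, 8, 10}  B6 = {1, 2, 8}  B7 = {1, 3, 8}  B8 = {1, 3, 4}
Tree: B1–B2, B2–B3, B3–B4, B4–B5, B5–B6, B6–B7, B7–B8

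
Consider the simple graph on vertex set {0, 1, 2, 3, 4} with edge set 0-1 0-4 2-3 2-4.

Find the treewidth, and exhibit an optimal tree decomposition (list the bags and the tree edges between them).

Each bag holds 2 vertices, so the decomposition has width 1, which upper-bounds the treewidth. G has an edge, so its treewidth is at least 1. Hence tw(G) = 1 exactly.

Treewidth 1.
One optimal decomposition is:
Bags: B1 = {2, 4}  B2 = {2, 3}  B3 = {0, 4}  B4 = {0, 1}
Tree: B1–B2, B1–B3, B3–B4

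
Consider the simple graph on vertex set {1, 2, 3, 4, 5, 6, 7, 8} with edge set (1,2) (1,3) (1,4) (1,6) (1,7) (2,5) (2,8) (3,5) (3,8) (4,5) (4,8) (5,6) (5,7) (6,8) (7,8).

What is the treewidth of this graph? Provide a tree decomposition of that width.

Treewidth 3.
One such decomposition:
Bags: B1 = {1, 5, 7, 8}  B2 = {1, 2, 5, 8}  B3 = {1, 5, 6, 8}  B4 = {1, 4, 5, 8}  B5 = {1, 3, 5, 8}
Tree: B1–B2, B2–B3, B3–B4, B4–B5

Each bag holds 4 vertices, so the decomposition has width 3, which upper-bounds the treewidth. For the lower bound: the 4 vertex sets {1,7}, {2,8}, {5}, {6} are disjoint, each induces a connected subgraph, and every pair is joined by at least one edge of G. Contracting each set to a single vertex therefore yields K_{4} as a minor, and since treewidth is minor-monotone, tw(G) ≥ tw(K_{4}) = 3. Combining the bounds, tw(G) = 3.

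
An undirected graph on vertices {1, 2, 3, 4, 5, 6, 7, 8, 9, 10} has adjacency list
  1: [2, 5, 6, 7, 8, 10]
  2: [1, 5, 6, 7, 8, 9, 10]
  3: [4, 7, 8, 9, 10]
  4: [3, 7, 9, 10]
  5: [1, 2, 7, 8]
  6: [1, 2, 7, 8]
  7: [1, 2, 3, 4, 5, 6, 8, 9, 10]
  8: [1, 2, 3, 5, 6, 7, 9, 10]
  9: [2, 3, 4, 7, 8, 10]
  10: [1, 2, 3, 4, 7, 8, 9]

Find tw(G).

A width-4 tree decomposition is:
Bags: B1 = {1, 2, 7, 8, 10}  B2 = {1, 2, 5, 7, 8}  B3 = {2, 7, 8, 9, 10}  B4 = {3, 7, 8, 9, 10}  B5 = {3, 4, 7, 9, 10}  B6 = {1, 2, 6, 7, 8}
Tree: B1–B2, B1–B3, B3–B4, B4–B5, B1–B6
The largest bag has 5 vertices, giving width 4; this decomposition certifies tw(G) ≤ 4. Conversely, {1, 2, 7, 8, 10} is a clique of size 5, and the vertices of any clique must share a bag in every tree decomposition; so some bag has ≥ 5 vertices and tw(G) ≥ 4. Therefore the treewidth is 4.

4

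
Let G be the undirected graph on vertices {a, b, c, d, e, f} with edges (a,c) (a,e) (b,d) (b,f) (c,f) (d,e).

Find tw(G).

A width-2 tree decomposition is:
Bags: B1 = {a, c, e}  B2 = {c, e, f}  B3 = {b, e, f}  B4 = {b, d, e}
Tree: B1–B2, B2–B3, B3–B4
The largest bag has 3 vertices, giving width 2; this decomposition certifies tw(G) ≤ 2. The edges e–a–c–f–b–d–e form a cycle, so G is not a tree and its treewidth is at least 2. Hence tw(G) = 2 exactly.

2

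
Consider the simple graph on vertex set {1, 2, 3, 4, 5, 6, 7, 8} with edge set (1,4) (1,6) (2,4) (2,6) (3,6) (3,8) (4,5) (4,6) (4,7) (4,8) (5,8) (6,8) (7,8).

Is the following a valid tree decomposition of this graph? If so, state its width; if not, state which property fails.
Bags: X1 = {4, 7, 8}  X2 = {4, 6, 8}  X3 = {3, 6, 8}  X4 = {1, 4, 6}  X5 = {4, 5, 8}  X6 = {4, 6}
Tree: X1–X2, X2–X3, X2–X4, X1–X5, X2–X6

A tree decomposition must satisfy three properties: every vertex lies in some bag; for every edge, both endpoints lie together in some bag; and for every vertex, the bags containing it form a connected subtree. Here vertex 2 appears in no bag, so the decomposition is invalid.

No — vertex 2 appears in no bag.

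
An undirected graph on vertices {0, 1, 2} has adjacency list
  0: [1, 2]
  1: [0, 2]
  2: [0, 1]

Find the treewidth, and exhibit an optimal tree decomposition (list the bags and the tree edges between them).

With just one bag of size 3, the width is 3 − 1 = 2, so tw(G) ≤ 2. On the other hand G contains the 3-clique {0, 1, 2}. A clique must lie in a single bag of any decomposition, so no decomposition can have width below 2. Combining the bounds, tw(G) = 2.

Treewidth 2.
Bags: B1 = {0, 1, 2}
Tree: (single bag)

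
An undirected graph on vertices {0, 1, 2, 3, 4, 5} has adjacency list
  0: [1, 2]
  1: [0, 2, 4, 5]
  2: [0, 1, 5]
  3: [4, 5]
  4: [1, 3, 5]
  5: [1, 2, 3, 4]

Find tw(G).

2

A width-2 tree decomposition is:
Bags: B1 = {0, 1, 2}  B2 = {1, 2, 5}  B3 = {1, 4, 5}  B4 = {3, 4, 5}
Tree: B1–B2, B2–B3, B3–B4
The largest bag has 3 vertices, giving width 2; this decomposition certifies tw(G) ≤ 2. For the lower bound, the 3 vertices {0, 1, 2} are pairwise adjacent, and any tree decomposition puts a clique entirely inside one bag — forcing width ≥ 2. The upper and lower bounds meet at 2, so that is the treewidth.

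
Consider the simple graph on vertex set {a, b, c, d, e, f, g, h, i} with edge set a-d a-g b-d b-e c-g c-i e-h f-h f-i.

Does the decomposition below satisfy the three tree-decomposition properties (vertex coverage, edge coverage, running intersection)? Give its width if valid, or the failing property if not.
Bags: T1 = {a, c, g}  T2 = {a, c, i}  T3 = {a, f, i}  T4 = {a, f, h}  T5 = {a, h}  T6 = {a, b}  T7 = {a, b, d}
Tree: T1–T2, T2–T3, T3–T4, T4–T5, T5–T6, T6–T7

No — vertex e appears in no bag.

A tree decomposition must satisfy three properties: every vertex lies in some bag; for every edge, both endpoints lie together in some bag; and for every vertex, the bags containing it form a connected subtree. Here vertex e appears in no bag, so the decomposition is invalid.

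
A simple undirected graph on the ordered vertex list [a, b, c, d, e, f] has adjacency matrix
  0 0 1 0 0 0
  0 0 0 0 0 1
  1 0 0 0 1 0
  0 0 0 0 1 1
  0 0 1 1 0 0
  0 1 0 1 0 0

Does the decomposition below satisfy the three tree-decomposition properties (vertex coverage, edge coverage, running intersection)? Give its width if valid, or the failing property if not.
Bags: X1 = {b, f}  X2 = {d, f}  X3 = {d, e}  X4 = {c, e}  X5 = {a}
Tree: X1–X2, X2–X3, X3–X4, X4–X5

No — edge (c,a) lies in no bag.

A tree decomposition must satisfy three properties: every vertex lies in some bag; for every edge, both endpoints lie together in some bag; and for every vertex, the bags containing it form a connected subtree. Here edge (c,a) lies in no bag, so the decomposition is invalid.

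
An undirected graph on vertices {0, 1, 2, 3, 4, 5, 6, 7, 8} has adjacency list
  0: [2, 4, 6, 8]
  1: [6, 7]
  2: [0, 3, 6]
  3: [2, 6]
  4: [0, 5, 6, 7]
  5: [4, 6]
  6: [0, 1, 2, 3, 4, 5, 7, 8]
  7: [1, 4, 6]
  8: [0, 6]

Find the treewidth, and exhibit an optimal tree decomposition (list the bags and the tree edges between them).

Treewidth 2.
Bags: B1 = {0, 4, 6}  B2 = {4, 6, 7}  B3 = {4, 5, 6}  B4 = {0, 2, 6}  B5 = {2, 3, 6}  B6 = {0, 6, 8}  B7 = {1, 6, 7}
Tree: B1–B2, B1–B3, B1–B4, B4–B5, B1–B6, B2–B7

The largest bag has 3 vertices, giving width 2; this decomposition certifies tw(G) ≤ 2. On the other hand G contains the 3-clique {0, 6, 8}. A clique must lie in a single bag of any decomposition, so no decomposition can have width below 2. Hence tw(G) = 2 exactly.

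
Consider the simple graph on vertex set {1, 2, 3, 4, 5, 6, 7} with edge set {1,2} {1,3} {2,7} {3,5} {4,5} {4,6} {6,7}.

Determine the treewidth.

A width-2 tree decomposition is:
Bags: B1 = {1, 2, 3}  B2 = {2, 3, 5}  B3 = {2, 4, 5}  B4 = {2, 4, 6}  B5 = {2, 6, 7}
Tree: B1–B2, B2–B3, B3–B4, B4–B5
Every bag has size at most 3, so the width is 3 − 1 = 2 and tw(G) ≤ 2. The edges 2–1–3–5–4–6–7–2 form a cycle, so G is not a tree and its treewidth is at least 2. Therefore the treewidth is 2.

2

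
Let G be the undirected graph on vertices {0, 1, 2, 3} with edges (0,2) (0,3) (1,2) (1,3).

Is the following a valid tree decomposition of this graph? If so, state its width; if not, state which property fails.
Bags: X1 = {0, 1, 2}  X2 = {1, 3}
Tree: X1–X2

No — edge (0,3) lies in no bag.

A tree decomposition must satisfy three properties: every vertex lies in some bag; for every edge, both endpoints lie together in some bag; and for every vertex, the bags containing it form a connected subtree. Here edge (0,3) lies in no bag, so the decomposition is invalid.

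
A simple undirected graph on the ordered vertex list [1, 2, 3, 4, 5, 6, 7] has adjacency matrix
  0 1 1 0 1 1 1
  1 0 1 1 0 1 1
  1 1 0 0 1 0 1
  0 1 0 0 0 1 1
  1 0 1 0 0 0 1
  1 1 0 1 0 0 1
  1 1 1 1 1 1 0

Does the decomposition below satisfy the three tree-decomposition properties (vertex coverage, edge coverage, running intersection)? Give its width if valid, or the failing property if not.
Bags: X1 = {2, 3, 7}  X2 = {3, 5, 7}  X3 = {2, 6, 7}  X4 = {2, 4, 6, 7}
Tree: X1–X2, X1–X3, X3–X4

A tree decomposition must satisfy three properties: every vertex lies in some bag; for every edge, both endpoints lie together in some bag; and for every vertex, the bags containing it form a connected subtree. Here vertex 1 appears in no bag, so the decomposition is invalid.

No — vertex 1 appears in no bag.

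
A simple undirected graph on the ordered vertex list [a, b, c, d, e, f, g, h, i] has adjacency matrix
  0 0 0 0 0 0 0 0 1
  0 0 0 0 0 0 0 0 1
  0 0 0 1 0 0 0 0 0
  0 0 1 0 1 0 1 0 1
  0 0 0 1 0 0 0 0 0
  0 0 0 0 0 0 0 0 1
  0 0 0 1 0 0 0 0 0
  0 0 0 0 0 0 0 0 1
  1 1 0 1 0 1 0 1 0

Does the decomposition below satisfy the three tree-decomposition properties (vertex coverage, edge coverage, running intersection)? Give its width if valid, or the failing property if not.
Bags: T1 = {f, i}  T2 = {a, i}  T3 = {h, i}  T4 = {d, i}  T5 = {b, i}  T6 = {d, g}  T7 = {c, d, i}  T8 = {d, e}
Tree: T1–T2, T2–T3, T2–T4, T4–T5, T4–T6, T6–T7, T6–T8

A tree decomposition must satisfy three properties: every vertex lies in some bag; for every edge, both endpoints lie together in some bag; and for every vertex, the bags containing it form a connected subtree. Here bags containing vertex i are not connected in the tree, so the decomposition is invalid.

No — bags containing vertex i are not connected in the tree.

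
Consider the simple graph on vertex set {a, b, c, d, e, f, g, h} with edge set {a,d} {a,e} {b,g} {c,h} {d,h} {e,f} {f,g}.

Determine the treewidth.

A width-1 tree decomposition is:
Bags: B1 = {b, g}  B2 = {f, g}  B3 = {e, f}  B4 = {a, e}  B5 = {a, d}  B6 = {d, h}  B7 = {c, h}
Tree: B1–B2, B2–B3, B3–B4, B4–B5, B5–B6, B6–B7
Every bag has size at most 2, so the width is 2 − 1 = 1 and tw(G) ≤ 1. Any graph with an edge has treewidth ≥ 1, and G has the edge b–g. Combining the bounds, tw(G) = 1.

1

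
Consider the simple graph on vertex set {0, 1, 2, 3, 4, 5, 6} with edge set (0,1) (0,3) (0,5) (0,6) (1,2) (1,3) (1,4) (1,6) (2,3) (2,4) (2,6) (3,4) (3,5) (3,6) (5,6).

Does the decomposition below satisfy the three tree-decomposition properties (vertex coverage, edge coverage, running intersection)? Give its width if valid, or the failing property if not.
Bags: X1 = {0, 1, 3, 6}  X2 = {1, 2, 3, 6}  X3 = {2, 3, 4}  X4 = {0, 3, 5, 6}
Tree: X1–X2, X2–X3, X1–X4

A tree decomposition must satisfy three properties: every vertex lies in some bag; for every edge, both endpoints lie together in some bag; and for every vertex, the bags containing it form a connected subtree. Here edge (1,4) lies in no bag, so the decomposition is invalid.

No — edge (1,4) lies in no bag.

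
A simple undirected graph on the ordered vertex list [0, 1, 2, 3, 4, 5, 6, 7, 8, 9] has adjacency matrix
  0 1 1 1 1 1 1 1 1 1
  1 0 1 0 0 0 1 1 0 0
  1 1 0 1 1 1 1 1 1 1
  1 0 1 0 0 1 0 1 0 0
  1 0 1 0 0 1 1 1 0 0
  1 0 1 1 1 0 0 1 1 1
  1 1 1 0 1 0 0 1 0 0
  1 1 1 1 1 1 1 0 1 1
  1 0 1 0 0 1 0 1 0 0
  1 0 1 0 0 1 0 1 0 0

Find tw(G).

A width-4 tree decomposition is:
Bags: B1 = {0, 2, 4, 5, 7}  B2 = {0, 2, 5, 7, 8}  B3 = {0, 2, 3, 5, 7}  B4 = {0, 2, 4, 6, 7}  B5 = {0, 1, 2, 6, 7}  B6 = {0, 2, 5, 7, 9}
Tree: B1–B2, B2–B3, B1–B4, B4–B5, B1–B6
Each bag holds 5 vertices, so the decomposition has width 4, which upper-bounds the treewidth. On the other hand G contains the 5-clique {0, 1, 2, 6, 7}. A clique must lie in a single bag of any decomposition, so no decomposition can have width below 4. Combining the bounds, tw(G) = 4.

4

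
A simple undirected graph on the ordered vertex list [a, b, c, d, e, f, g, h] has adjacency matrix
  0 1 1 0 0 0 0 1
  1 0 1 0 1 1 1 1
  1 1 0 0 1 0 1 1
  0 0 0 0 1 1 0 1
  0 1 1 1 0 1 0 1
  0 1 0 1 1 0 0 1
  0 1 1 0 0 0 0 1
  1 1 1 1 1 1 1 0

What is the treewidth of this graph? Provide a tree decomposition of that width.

Treewidth 3.
One such decomposition:
Bags: B1 = {b, c, e, h}  B2 = {b, e, f, h}  B3 = {b, c, g, h}  B4 = {d, e, f, h}  B5 = {a, b, c, h}
Tree: B1–B2, B1–B3, B2–B4, B1–B5

The largest bag has 4 vertices, giving width 3; this decomposition certifies tw(G) ≤ 3. Conversely, {d, e, f, h} is a clique of size 4, and the vertices of any clique must share a bag in every tree decomposition; so some bag has ≥ 4 vertices and tw(G) ≥ 3. Combining the bounds, tw(G) = 3.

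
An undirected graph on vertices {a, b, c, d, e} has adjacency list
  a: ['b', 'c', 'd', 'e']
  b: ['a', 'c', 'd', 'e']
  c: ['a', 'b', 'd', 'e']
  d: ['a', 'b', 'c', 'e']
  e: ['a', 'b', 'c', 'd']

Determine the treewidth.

4

A width-4 tree decomposition is:
Bags: B1 = {a, b, c, d, e}
Tree: (single bag)
A single bag containing all 5 vertices is trivially a valid decomposition of width 4. For the lower bound, the 5 vertices {a, b, c, d, e} are pairwise adjacent, and any tree decomposition puts a clique entirely inside one bag — forcing width ≥ 4. Combining the bounds, tw(G) = 4.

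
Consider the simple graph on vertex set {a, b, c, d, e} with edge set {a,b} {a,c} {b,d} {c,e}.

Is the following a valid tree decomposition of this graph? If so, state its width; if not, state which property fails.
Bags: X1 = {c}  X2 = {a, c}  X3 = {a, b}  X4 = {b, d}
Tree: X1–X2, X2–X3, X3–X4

A tree decomposition must satisfy three properties: every vertex lies in some bag; for every edge, both endpoints lie together in some bag; and for every vertex, the bags containing it form a connected subtree. Here vertex e appears in no bag, so the decomposition is invalid.

No — vertex e appears in no bag.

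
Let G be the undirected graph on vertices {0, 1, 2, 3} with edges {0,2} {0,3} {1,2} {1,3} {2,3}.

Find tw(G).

A width-2 tree decomposition is:
Bags: B1 = {1, 2, 3}  B2 = {0, 2, 3}
Tree: B1–B2
The largest bag has 3 vertices, giving width 2; this decomposition certifies tw(G) ≤ 2. Conversely, {0, 2, 3} is a clique of size 3, and the vertices of any clique must share a bag in every tree decomposition; so some bag has ≥ 3 vertices and tw(G) ≥ 2. The upper and lower bounds meet at 2, so that is the treewidth.

2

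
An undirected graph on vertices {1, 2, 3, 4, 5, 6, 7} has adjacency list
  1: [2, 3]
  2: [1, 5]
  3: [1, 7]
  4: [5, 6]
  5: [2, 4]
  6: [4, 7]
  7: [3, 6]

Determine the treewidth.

2

A width-2 tree decomposition is:
Bags: B1 = {1, 3, 7}  B2 = {1, 6, 7}  B3 = {1, 4, 6}  B4 = {1, 4, 5}  B5 = {1, 2, 5}
Tree: B1–B2, B2–B3, B3–B4, B4–B5
Every bag has size at most 3, so the width is 3 − 1 = 2 and tw(G) ≤ 2. For the lower bound, G contains the cycle 1–3–7–6–4–5–2–1, so G is not a forest; only forests have treewidth ≤ 1, hence tw(G) ≥ 2. Combining the bounds, tw(G) = 2.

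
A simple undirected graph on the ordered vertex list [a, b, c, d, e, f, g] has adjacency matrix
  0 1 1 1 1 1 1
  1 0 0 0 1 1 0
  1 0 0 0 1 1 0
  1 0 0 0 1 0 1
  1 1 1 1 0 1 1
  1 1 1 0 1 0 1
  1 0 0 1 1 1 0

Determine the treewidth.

3

A width-3 tree decomposition is:
Bags: B1 = {a, e, f, g}  B2 = {a, b, e, f}  B3 = {a, d, e, g}  B4 = {a, c, e, f}
Tree: B1–B2, B1–B3, B1–B4
Every bag has size at most 4, so the width is 4 − 1 = 3 and tw(G) ≤ 3. Conversely, {a, d, e, g} is a clique of size 4, and the vertices of any clique must share a bag in every tree decomposition; so some bag has ≥ 4 vertices and tw(G) ≥ 3. Hence tw(G) = 3 exactly.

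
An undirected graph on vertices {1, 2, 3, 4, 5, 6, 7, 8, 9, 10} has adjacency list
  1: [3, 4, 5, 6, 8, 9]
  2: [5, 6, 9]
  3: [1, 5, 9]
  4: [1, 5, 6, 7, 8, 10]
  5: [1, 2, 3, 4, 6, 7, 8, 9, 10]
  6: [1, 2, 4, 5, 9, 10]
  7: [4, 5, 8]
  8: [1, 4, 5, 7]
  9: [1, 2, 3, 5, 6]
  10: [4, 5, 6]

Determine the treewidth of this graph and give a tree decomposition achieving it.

Each bag holds 4 vertices, so the decomposition has width 3, which upper-bounds the treewidth. Conversely, {1, 3, 5, 9} is a clique of size 4, and the vertices of any clique must share a bag in every tree decomposition; so some bag has ≥ 4 vertices and tw(G) ≥ 3. The upper and lower bounds meet at 3, so that is the treewidth.

Treewidth 3.
One optimal decomposition is:
Bags: B1 = {1, 5, 6, 9}  B2 = {1, 4, 5, 6}  B3 = {1, 4, 5, 8}  B4 = {4, 5, 6, 10}  B5 = {4, 5, 7, 8}  B6 = {2, 5, 6, 9}  B7 = {1, 3, 5, 9}
Tree: B1–B2, B2–B3, B2–B4, B3–B5, B1–B6, B1–B7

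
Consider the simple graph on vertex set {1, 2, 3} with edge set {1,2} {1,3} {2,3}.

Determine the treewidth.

2

A width-2 tree decomposition is:
Bags: B1 = {1, 2, 3}
Tree: (single bag)
With just one bag of size 3, the width is 3 − 1 = 2, so tw(G) ≤ 2. For the lower bound, the 3 vertices {1, 2, 3} are pairwise adjacent, and any tree decomposition puts a clique entirely inside one bag — forcing width ≥ 2. The upper and lower bounds meet at 2, so that is the treewidth.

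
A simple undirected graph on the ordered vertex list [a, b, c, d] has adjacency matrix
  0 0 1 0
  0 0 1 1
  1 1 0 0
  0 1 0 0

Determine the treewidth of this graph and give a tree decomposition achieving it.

Each bag holds 2 vertices, so the decomposition has width 1, which upper-bounds the treewidth. Any graph with an edge has treewidth ≥ 1, and G has the edge a–c. Combining the bounds, tw(G) = 1.

Treewidth 1.
Bags: B1 = {a, c}  B2 = {b, c}  B3 = {b, d}
Tree: B1–B2, B2–B3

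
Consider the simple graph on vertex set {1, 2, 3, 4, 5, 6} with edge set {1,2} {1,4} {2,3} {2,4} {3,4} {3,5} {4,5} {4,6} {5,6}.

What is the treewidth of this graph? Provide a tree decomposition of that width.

Each bag holds 3 vertices, so the decomposition has width 2, which upper-bounds the treewidth. For the lower bound, the 3 vertices {1, 2, 4} are pairwise adjacent, and any tree decomposition puts a clique entirely inside one bag — forcing width ≥ 2. The upper and lower bounds meet at 2, so that is the treewidth.

Treewidth 2.
Bags: B1 = {3, 4, 5}  B2 = {4, 5, 6}  B3 = {2, 3, 4}  B4 = {1, 2, 4}
Tree: B1–B2, B1–B3, B3–B4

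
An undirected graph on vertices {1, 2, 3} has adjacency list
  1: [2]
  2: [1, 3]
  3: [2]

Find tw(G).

1

A width-1 tree decomposition is:
Bags: B1 = {2, 3}  B2 = {1, 2}
Tree: B1–B2
The largest bag has 2 vertices, giving width 1; this decomposition certifies tw(G) ≤ 1. G has an edge, so its treewidth is at least 1. Hence tw(G) = 1 exactly.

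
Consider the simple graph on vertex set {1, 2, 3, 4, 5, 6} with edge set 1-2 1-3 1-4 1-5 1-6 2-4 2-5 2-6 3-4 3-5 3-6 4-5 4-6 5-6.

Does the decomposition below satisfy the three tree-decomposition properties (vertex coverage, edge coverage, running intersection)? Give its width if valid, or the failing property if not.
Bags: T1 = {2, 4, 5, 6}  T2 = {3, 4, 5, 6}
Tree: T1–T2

No — vertex 1 appears in no bag.

A tree decomposition must satisfy three properties: every vertex lies in some bag; for every edge, both endpoints lie together in some bag; and for every vertex, the bags containing it form a connected subtree. Here vertex 1 appears in no bag, so the decomposition is invalid.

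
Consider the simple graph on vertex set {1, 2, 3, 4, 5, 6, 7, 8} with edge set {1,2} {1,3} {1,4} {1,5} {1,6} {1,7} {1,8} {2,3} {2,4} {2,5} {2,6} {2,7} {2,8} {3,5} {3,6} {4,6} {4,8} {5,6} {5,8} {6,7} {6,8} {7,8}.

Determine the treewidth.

A width-4 tree decomposition is:
Bags: B1 = {1, 2, 5, 6, 8}  B2 = {1, 2, 4, 6, 8}  B3 = {1, 2, 3, 5, 6}  B4 = {1, 2, 6, 7, 8}
Tree: B1–B2, B1–B3, B1–B4
Every bag has size at most 5, so the width is 5 − 1 = 4 and tw(G) ≤ 4. Conversely, {1, 2, 4, 6, 8} is a clique of size 5, and the vertices of any clique must share a bag in every tree decomposition; so some bag has ≥ 5 vertices and tw(G) ≥ 4. Hence tw(G) = 4 exactly.

4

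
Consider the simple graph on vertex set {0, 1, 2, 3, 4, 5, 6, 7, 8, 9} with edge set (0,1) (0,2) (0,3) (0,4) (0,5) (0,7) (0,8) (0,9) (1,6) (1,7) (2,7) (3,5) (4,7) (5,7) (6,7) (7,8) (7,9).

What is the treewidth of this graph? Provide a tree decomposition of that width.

Treewidth 2.
One such decomposition:
Bags: B1 = {0, 1, 7}  B2 = {0, 2, 7}  B3 = {0, 5, 7}  B4 = {0, 7, 9}  B5 = {0, 4, 7}  B6 = {1, 6, 7}  B7 = {0, 7, 8}  B8 = {0, 3, 5}
Tree: B1–B2, B2–B3, B1–B4, B1–B5, B1–B6, B3–B7, B3–B8

Each bag holds 3 vertices, so the decomposition has width 2, which upper-bounds the treewidth. On the other hand G contains the 3-clique {0, 3, 5}. A clique must lie in a single bag of any decomposition, so no decomposition can have width below 2. The upper and lower bounds meet at 2, so that is the treewidth.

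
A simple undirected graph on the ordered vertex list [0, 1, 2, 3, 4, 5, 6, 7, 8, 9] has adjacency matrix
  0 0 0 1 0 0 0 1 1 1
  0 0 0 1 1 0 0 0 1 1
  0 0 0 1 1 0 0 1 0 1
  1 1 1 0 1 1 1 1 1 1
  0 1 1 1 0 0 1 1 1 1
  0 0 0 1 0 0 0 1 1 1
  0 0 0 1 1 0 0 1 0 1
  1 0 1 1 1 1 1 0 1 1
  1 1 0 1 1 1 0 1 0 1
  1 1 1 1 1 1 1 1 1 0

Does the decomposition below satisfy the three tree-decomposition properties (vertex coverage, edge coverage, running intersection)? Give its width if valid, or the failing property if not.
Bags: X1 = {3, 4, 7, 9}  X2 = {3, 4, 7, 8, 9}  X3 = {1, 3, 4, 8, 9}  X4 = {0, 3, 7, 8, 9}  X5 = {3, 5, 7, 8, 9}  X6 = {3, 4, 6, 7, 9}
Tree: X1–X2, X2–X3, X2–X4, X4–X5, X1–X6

No — vertex 2 appears in no bag.

A tree decomposition must satisfy three properties: every vertex lies in some bag; for every edge, both endpoints lie together in some bag; and for every vertex, the bags containing it form a connected subtree. Here vertex 2 appears in no bag, so the decomposition is invalid.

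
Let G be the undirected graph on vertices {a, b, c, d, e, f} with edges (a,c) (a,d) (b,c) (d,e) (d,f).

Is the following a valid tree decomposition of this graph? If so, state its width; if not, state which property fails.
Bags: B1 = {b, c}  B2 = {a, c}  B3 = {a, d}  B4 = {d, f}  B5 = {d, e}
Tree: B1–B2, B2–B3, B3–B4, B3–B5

Yes; width 1.

Checking the three conditions: (i) the bags cover all of {a, b, c, d, e, f}; (ii) for each edge, some bag contains both endpoints; (iii) the bags containing any fixed vertex form a subtree. All hold, so the decomposition is valid with width 2 − 1 = 1.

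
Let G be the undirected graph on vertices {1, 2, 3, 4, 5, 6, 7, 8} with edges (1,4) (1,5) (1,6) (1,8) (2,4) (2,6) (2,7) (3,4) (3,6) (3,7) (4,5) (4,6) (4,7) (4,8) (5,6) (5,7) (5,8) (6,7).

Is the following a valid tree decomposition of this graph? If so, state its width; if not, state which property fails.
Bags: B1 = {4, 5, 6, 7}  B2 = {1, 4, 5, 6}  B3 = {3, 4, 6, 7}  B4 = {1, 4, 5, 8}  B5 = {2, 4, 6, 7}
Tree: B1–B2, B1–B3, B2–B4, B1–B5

Every vertex of G appears in some bag (union = {1, 2, 3, 4, 5, 6, 7, 8}); every edge is covered by a bag; and for each vertex v the set of bags containing v is connected in the bag tree. The decomposition is therefore valid. The largest bag has 4 vertices, so the width is 3.

Yes; width 3.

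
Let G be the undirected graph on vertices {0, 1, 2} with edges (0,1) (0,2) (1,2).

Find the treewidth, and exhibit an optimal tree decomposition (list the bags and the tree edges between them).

Treewidth 2.
One such decomposition:
Bags: B1 = {0, 1, 2}
Tree: (single bag)

With just one bag of size 3, the width is 3 − 1 = 2, so tw(G) ≤ 2. Conversely, {0, 1, 2} is a clique of size 3, and the vertices of any clique must share a bag in every tree decomposition; so some bag has ≥ 3 vertices and tw(G) ≥ 2. The upper and lower bounds meet at 2, so that is the treewidth.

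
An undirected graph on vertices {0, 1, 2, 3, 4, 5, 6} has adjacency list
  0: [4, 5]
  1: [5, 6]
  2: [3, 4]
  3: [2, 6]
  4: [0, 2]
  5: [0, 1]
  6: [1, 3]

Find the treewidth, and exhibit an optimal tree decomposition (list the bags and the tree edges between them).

The largest bag has 3 vertices, giving width 2; this decomposition certifies tw(G) ≤ 2. For the lower bound, G contains the cycle 2–3–6–1–5–0–4–2, so G is not a forest; only forests have treewidth ≤ 1, hence tw(G) ≥ 2. The upper and lower bounds meet at 2, so that is the treewidth.

Treewidth 2.
Bags: B1 = {2, 3, 6}  B2 = {1, 2, 6}  B3 = {1, 2, 5}  B4 = {0, 2, 5}  B5 = {0, 2, 4}
Tree: B1–B2, B2–B3, B3–B4, B4–B5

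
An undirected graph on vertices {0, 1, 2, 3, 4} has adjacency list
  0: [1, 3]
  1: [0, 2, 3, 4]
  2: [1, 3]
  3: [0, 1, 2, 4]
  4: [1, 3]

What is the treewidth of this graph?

2

A width-2 tree decomposition is:
Bags: B1 = {1, 3, 4}  B2 = {0, 1, 3}  B3 = {1, 2, 3}
Tree: B1–B2, B2–B3
The largest bag has 3 vertices, giving width 2; this decomposition certifies tw(G) ≤ 2. Conversely, {0, 1, 3} is a clique of size 3, and the vertices of any clique must share a bag in every tree decomposition; so some bag has ≥ 3 vertices and tw(G) ≥ 2. The upper and lower bounds meet at 2, so that is the treewidth.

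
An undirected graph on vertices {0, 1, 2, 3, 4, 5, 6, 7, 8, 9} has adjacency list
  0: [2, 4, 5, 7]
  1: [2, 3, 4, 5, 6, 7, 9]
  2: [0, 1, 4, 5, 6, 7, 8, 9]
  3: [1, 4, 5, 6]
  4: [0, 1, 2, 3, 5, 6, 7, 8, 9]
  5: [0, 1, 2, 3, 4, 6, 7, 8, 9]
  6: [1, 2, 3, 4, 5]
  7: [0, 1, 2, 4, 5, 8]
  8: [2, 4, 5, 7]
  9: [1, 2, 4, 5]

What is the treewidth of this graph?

4

A width-4 tree decomposition is:
Bags: B1 = {1, 2, 4, 5, 6}  B2 = {1, 2, 4, 5, 7}  B3 = {2, 4, 5, 7, 8}  B4 = {1, 3, 4, 5, 6}  B5 = {0, 2, 4, 5, 7}  B6 = {1, 2, 4, 5, 9}
Tree: B1–B2, B2–B3, B1–B4, B3–B5, B1–B6
Every bag has size at most 5, so the width is 5 − 1 = 4 and tw(G) ≤ 4. For the lower bound, the 5 vertices {0, 2, 4, 5, 7} are pairwise adjacent, and any tree decomposition puts a clique entirely inside one bag — forcing width ≥ 4. Therefore the treewidth is 4.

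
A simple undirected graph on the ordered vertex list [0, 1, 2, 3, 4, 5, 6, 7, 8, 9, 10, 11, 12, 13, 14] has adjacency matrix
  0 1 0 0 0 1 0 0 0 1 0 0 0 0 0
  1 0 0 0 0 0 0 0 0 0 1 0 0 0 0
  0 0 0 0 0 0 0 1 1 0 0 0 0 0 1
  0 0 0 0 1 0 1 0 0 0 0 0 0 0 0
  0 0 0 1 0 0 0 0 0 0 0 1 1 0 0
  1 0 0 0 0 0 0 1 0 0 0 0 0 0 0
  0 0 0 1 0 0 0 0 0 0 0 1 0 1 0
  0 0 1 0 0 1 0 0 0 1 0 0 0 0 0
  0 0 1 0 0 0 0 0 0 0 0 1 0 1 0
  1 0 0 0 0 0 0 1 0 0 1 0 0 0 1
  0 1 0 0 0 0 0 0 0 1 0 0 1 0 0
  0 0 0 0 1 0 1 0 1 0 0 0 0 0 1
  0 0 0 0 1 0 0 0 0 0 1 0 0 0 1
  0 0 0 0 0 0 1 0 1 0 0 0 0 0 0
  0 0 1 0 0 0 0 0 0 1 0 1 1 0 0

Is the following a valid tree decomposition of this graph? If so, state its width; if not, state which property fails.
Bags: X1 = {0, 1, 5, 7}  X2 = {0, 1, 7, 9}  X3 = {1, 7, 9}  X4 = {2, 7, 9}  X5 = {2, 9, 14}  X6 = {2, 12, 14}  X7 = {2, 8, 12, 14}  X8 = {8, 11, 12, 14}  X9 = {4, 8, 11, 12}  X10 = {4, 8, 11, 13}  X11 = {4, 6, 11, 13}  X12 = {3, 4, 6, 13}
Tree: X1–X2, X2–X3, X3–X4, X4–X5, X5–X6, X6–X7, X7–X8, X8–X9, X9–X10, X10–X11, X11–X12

A tree decomposition must satisfy three properties: every vertex lies in some bag; for every edge, both endpoints lie together in some bag; and for every vertex, the bags containing it form a connected subtree. Here vertex 10 appears in no bag, so the decomposition is invalid.

No — vertex 10 appears in no bag.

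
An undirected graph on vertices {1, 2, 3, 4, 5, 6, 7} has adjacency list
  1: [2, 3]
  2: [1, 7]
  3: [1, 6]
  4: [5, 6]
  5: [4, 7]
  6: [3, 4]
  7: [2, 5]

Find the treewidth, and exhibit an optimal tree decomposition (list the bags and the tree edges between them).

Every bag has size at most 3, so the width is 3 − 1 = 2 and tw(G) ≤ 2. For the lower bound, G contains the cycle 5–7–2–1–3–6–4–5, so G is not a forest; only forests have treewidth ≤ 1, hence tw(G) ≥ 2. Hence tw(G) = 2 exactly.

Treewidth 2.
One optimal decomposition is:
Bags: B1 = {2, 5, 7}  B2 = {1, 2, 5}  B3 = {1, 3, 5}  B4 = {3, 5, 6}  B5 = {4, 5, 6}
Tree: B1–B2, B2–B3, B3–B4, B4–B5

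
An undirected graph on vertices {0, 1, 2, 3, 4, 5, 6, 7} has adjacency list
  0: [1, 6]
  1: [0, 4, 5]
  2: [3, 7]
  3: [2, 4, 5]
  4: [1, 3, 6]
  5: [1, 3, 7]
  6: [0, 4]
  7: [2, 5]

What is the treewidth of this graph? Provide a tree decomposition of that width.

Treewidth 2.
One optimal decomposition is:
Bags: B1 = {0, 1, 6}  B2 = {1, 4, 6}  B3 = {1, 4, 5}  B4 = {3, 4, 5}  B5 = {3, 5, 7}  B6 = {2, 3, 7}
Tree: B1–B2, B2–B3, B3–B4, B4–B5, B5–B6

The largest bag has 3 vertices, giving width 2; this decomposition certifies tw(G) ≤ 2. The edges 0–6–4–1–0 form a cycle, so G is not a tree and its treewidth is at least 2. Hence tw(G) = 2 exactly.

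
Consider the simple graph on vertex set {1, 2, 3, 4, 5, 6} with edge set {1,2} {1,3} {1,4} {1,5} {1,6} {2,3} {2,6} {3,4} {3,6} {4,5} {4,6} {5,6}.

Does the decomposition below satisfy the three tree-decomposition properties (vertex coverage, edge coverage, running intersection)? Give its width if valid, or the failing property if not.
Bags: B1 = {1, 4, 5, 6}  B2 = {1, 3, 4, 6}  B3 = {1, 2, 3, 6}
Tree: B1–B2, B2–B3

Every vertex of G appears in some bag (union = {1, 2, 3, 4, 5, 6}); every edge is covered by a bag; and for each vertex v the set of bags containing v is connected in the bag tree. The decomposition is therefore valid. The largest bag has 4 vertices, so the width is 3.

Yes; width 3.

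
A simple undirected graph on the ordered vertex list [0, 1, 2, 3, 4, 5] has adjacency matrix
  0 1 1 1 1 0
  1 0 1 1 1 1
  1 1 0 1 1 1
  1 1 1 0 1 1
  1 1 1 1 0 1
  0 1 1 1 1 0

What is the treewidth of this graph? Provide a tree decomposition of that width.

Treewidth 4.
Bags: B1 = {0, 1, 2, 3, 4}  B2 = {1, 2, 3, 4, 5}
Tree: B1–B2

Each bag holds 5 vertices, so the decomposition has width 4, which upper-bounds the treewidth. On the other hand G contains the 5-clique {0, 1, 2, 3, 4}. A clique must lie in a single bag of any decomposition, so no decomposition can have width below 4. Therefore the treewidth is 4.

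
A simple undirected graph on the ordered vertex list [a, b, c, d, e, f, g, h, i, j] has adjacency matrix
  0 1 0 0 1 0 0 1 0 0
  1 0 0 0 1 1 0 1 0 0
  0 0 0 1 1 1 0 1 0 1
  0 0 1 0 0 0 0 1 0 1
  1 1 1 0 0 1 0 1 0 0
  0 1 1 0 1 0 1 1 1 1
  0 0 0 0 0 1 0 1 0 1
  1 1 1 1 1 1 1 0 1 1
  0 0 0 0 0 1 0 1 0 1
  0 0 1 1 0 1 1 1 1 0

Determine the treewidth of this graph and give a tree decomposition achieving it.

Each bag holds 4 vertices, so the decomposition has width 3, which upper-bounds the treewidth. For the lower bound, the 4 vertices {c, d, h, j} are pairwise adjacent, and any tree decomposition puts a clique entirely inside one bag — forcing width ≥ 3. Combining the bounds, tw(G) = 3.

Treewidth 3.
Bags: B1 = {f, g, h, j}  B2 = {c, f, h, j}  B3 = {c, e, f, h}  B4 = {f, h, i, j}  B5 = {b, e, f, h}  B6 = {c, d, h, j}  B7 = {a, b, e, h}
Tree: B1–B2, B2–B3, B1–B4, B3–B5, B2–B6, B5–B7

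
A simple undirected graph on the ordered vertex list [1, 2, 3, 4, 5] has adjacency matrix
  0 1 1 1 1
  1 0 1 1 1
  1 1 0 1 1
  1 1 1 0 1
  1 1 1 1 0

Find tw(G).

4

A width-4 tree decomposition is:
Bags: B1 = {1, 2, 3, 4, 5}
Tree: (single bag)
A single bag containing all 5 vertices is trivially a valid decomposition of width 4. Conversely, {1, 2, 3, 4, 5} is a clique of size 5, and the vertices of any clique must share a bag in every tree decomposition; so some bag has ≥ 5 vertices and tw(G) ≥ 4. Therefore the treewidth is 4.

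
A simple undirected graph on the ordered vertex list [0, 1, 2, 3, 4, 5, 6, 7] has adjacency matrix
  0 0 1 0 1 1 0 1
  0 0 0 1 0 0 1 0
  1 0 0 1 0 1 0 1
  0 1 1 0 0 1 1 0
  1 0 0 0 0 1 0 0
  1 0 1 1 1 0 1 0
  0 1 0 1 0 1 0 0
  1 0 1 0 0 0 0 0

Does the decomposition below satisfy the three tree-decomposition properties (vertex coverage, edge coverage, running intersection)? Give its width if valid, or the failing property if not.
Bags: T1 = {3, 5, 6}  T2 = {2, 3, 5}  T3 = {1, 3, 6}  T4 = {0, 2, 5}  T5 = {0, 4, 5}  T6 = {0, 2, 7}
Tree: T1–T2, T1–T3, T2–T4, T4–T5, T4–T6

Yes; width 2.

Vertex coverage: the bags together contain {0, 1, 2, 3, 4, 5, 6, 7}, the full vertex set. Edge coverage: each edge of G has both endpoints in at least one bag. Running intersection: for every vertex, the bags containing it form a connected subtree. All three properties hold, so this is a valid tree decomposition of width max|bag| − 1 = 2, and hence tw(G) ≤ 2.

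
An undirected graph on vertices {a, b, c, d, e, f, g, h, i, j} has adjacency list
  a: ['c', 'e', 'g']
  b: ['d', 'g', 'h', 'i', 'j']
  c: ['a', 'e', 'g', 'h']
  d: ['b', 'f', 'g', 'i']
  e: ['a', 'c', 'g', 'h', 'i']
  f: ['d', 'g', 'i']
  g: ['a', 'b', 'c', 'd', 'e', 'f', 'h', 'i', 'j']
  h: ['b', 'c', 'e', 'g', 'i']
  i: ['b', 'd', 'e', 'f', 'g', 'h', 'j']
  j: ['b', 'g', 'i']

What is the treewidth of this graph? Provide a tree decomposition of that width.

Treewidth 3.
One optimal decomposition is:
Bags: B1 = {b, g, h, i}  B2 = {b, g, i, j}  B3 = {e, g, h, i}  B4 = {b, d, g, i}  B5 = {c, e, g, h}  B6 = {a, c, e, g}  B7 = {d, f, g, i}
Tree: B1–B2, B1–B3, B1–B4, B3–B5, B5–B6, B4–B7

Every bag has size at most 4, so the width is 4 − 1 = 3 and tw(G) ≤ 3. For the lower bound, the 4 vertices {c, e, g, h} are pairwise adjacent, and any tree decomposition puts a clique entirely inside one bag — forcing width ≥ 3. The upper and lower bounds meet at 3, so that is the treewidth.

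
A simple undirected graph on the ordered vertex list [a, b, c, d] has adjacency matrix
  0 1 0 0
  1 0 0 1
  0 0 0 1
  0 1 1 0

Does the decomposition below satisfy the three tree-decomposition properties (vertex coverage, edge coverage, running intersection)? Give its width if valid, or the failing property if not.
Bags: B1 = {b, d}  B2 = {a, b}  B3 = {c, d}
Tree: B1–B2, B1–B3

Yes; width 1.

Vertex coverage: the bags together contain {a, b, c, d}, the full vertex set. Edge coverage: each edge of G has both endpoints in at least one bag. Running intersection: for every vertex, the bags containing it form a connected subtree. All three properties hold, so this is a valid tree decomposition of width max|bag| − 1 = 1, and hence tw(G) ≤ 1.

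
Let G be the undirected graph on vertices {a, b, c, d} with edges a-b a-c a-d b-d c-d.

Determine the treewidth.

2

A width-2 tree decomposition is:
Bags: B1 = {a, b, d}  B2 = {a, c, d}
Tree: B1–B2
Each bag holds 3 vertices, so the decomposition has width 2, which upper-bounds the treewidth. For the lower bound, the 3 vertices {a, c, d} are pairwise adjacent, and any tree decomposition puts a clique entirely inside one bag — forcing width ≥ 2. Therefore the treewidth is 2.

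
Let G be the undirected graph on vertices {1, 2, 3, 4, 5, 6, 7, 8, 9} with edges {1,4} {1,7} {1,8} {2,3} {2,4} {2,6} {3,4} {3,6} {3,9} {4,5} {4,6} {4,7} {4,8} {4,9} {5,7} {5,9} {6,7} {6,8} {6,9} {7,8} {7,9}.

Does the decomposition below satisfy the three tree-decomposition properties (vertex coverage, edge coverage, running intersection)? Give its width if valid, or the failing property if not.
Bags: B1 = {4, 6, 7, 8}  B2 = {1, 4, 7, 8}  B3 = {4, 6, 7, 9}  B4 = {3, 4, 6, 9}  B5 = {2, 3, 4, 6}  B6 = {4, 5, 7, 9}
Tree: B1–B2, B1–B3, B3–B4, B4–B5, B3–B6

Checking the three conditions: (i) the bags cover all of {1, 2, 3, 4, 5, 6, 7, 8, 9}; (ii) for each edge, some bag contains both endpoints; (iii) the bags containing any fixed vertex form a subtree. All hold, so the decomposition is valid with width 4 − 1 = 3.

Yes; width 3.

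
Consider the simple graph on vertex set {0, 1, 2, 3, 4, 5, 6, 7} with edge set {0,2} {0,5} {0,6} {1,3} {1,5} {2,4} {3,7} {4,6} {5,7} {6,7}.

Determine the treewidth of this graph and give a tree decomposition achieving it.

Treewidth 2.
One such decomposition:
Bags: B1 = {1, 3, 5}  B2 = {3, 5, 7}  B3 = {0, 5, 7}  B4 = {0, 6, 7}  B5 = {0, 2, 6}  B6 = {2, 4, 6}
Tree: B1–B2, B2–B3, B3–B4, B4–B5, B5–B6

The largest bag has 3 vertices, giving width 2; this decomposition certifies tw(G) ≤ 2. The edges 1–3–7–5–1 form a cycle, so G is not a tree and its treewidth is at least 2. The upper and lower bounds meet at 2, so that is the treewidth.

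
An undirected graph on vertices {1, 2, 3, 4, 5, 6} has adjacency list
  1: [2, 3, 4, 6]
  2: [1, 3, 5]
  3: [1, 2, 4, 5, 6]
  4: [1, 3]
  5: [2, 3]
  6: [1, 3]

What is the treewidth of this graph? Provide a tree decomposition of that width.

The largest bag has 3 vertices, giving width 2; this decomposition certifies tw(G) ≤ 2. For the lower bound, the 3 vertices {1, 2, 3} are pairwise adjacent, and any tree decomposition puts a clique entirely inside one bag — forcing width ≥ 2. The upper and lower bounds meet at 2, so that is the treewidth.

Treewidth 2.
Bags: B1 = {1, 2, 3}  B2 = {1, 3, 4}  B3 = {1, 3, 6}  B4 = {2, 3, 5}
Tree: B1–B2, B1–B3, B1–B4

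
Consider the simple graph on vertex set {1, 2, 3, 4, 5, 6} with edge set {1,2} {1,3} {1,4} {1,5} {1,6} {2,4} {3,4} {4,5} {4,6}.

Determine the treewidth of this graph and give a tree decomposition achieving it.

Every bag has size at most 3, so the width is 3 − 1 = 2 and tw(G) ≤ 2. On the other hand G contains the 3-clique {1, 2, 4}. A clique must lie in a single bag of any decomposition, so no decomposition can have width below 2. Combining the bounds, tw(G) = 2.

Treewidth 2.
Bags: B1 = {1, 4, 5}  B2 = {1, 3, 4}  B3 = {1, 4, 6}  B4 = {1, 2, 4}
Tree: B1–B2, B1–B3, B3–B4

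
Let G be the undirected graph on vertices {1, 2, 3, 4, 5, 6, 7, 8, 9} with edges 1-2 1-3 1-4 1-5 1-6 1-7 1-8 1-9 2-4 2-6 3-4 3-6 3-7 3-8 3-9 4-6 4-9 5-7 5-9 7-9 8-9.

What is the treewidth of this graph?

A width-3 tree decomposition is:
Bags: B1 = {1, 3, 4, 9}  B2 = {1, 3, 8, 9}  B3 = {1, 3, 4, 6}  B4 = {1, 3, 7, 9}  B5 = {1, 5, 7, 9}  B6 = {1, 2, 4, 6}
Tree: B1–B2, B1–B3, B1–B4, B4–B5, B3–B6
Each bag holds 4 vertices, so the decomposition has width 3, which upper-bounds the treewidth. For the lower bound, the 4 vertices {1, 2, 4, 6} are pairwise adjacent, and any tree decomposition puts a clique entirely inside one bag — forcing width ≥ 3. Therefore the treewidth is 3.

3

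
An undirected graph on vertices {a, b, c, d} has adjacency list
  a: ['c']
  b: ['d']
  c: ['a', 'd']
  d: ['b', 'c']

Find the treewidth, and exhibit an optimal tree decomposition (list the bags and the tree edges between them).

Treewidth 1.
One optimal decomposition is:
Bags: B1 = {b, d}  B2 = {c, d}  B3 = {a, c}
Tree: B1–B2, B2–B3

Every bag has size at most 2, so the width is 2 − 1 = 1 and tw(G) ≤ 1. Since G has at least one edge (e.g. b–d), it is not an edgeless graph, so tw(G) ≥ 1. Combining the bounds, tw(G) = 1.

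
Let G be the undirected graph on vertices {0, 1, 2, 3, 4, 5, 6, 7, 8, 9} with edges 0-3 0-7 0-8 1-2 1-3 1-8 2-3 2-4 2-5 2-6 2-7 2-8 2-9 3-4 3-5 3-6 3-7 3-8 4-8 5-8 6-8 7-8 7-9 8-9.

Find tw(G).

3

A width-3 tree decomposition is:
Bags: B1 = {2, 3, 7, 8}  B2 = {2, 3, 4, 8}  B3 = {2, 3, 5, 8}  B4 = {2, 7, 8, 9}  B5 = {1, 2, 3, 8}  B6 = {0, 3, 7, 8}  B7 = {2, 3, 6, 8}
Tree: B1–B2, B2–B3, B1–B4, B3–B5, B1–B6, B3–B7
Every bag has size at most 4, so the width is 4 − 1 = 3 and tw(G) ≤ 3. On the other hand G contains the 4-clique {0, 3, 7, 8}. A clique must lie in a single bag of any decomposition, so no decomposition can have width below 3. Therefore the treewidth is 3.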